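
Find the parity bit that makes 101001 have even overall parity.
Sum of data bits: 1+0+1+0+0+1 = 3.
3 mod 2 = 1, so parity bit = 1.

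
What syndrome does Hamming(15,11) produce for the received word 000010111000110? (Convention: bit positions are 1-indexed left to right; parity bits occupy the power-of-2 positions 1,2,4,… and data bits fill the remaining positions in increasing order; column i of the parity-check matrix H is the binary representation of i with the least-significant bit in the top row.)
Syndrome s = H · r^T (mod 2), r = 000010111000110:
  s[0] = (101010101010101)·(000010111000110) mod 2 = 0+0+0+0+1+0+1+0+1+0+0+0+1+0+0 mod 2 = 0
  s[1] = (011001100110011)·(000010111000110) mod 2 = 0+0+0+0+0+0+1+0+0+0+0+0+0+1+0 mod 2 = 0
  s[2] = (000111100001111)·(000010111000110) mod 2 = 0+0+0+0+1+0+1+0+0+0+0+0+1+1+0 mod 2 = 0
  s[3] = (000000011111111)·(000010111000110) mod 2 = 0+0+0+0+0+0+0+1+1+0+0+0+1+1+0 mod 2 = 0
Syndrome = 0000
s = 0: no error detected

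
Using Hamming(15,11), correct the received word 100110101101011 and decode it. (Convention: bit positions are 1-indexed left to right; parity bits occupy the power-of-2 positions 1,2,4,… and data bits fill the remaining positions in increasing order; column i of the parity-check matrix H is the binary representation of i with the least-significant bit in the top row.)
Syndrome s = H · r^T (mod 2), r = 100110101101011:
  s[0] = (101010101010101)·(100110101101011) mod 2 = 1+0+0+0+1+0+1+0+1+0+0+0+0+0+1 mod 2 = 1
  s[1] = (011001100110011)·(100110101101011) mod 2 = 0+0+0+0+0+0+1+0+0+1+0+0+0+1+1 mod 2 = 0
  s[2] = (000111100001111)·(100110101101011) mod 2 = 0+0+0+1+1+0+1+0+0+0+0+1+0+1+1 mod 2 = 0
  s[3] = (000000011111111)·(100110101101011) mod 2 = 0+0+0+0+0+0+0+0+1+1+0+1+0+1+1 mod 2 = 1
Syndrome = 1001
Column 9 of H equals this syndrome → error at bit 9 (1-indexed).
Flip bit 9: 100110101101011 → 100110100101011
Extract data bits at positions {3,5,6,7,9,10,11,12,13,14,15}: 01010101011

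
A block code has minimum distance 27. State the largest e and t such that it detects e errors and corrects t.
(a) Detection requires d_min ≥ e+1, so e ≤ d_min − 1 = 26.
(b) Correction requires d_min ≥ 2t+1, so t ≤ ⌊(d_min − 1)/2⌋ = ⌊26/2⌋ = 13.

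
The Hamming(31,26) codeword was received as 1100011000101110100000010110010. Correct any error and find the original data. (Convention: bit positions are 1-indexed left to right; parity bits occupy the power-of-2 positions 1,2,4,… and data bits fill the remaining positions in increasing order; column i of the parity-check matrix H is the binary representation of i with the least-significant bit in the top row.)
Syndrome s = H · r^T (mod 2), r = 1100011000101110100000010110010:
  s[0] = (1010101010101010101010101010101)·(1100011000101110100000010110010) mod 2 = 1+0+0+0+0+0+1+0+0+0+1+0+1+0+1+0+1+0+0+0+0+0+0+0+0+0+1+0+0+0+0 mod 2 = 1
  s[1] = (0110011001100110011001100110011)·(1100011000101110100000010110010) mod 2 = 0+1+0+0+0+1+1+0+0+0+1+0+0+1+1+0+0+0+0+0+0+0+0+0+0+1+1+0+0+1+0 mod 2 = 1
  s[2] = (0001111000011110000111100001111)·(1100011000101110100000010110010) mod 2 = 0+0+0+0+0+1+1+0+0+0+0+0+1+1+1+0+0+0+0+0+0+0+0+0+0+0+0+0+0+1+0 mod 2 = 0
  s[3] = (0000000111111110000000011111111)·(1100011000101110100000010110010) mod 2 = 0+0+0+0+0+0+0+0+0+0+1+0+1+1+1+0+0+0+0+0+0+0+0+1+0+1+1+0+0+1+0 mod 2 = 0
  s[4] = (0000000000000001111111111111111)·(1100011000101110100000010110010) mod 2 = 0+0+0+0+0+0+0+0+0+0+0+0+0+0+0+0+1+0+0+0+0+0+0+1+0+1+1+0+0+1+0 mod 2 = 1
Syndrome = 11001
Column 19 of H equals this syndrome → error at bit 19 (1-indexed).
Flip bit 19: 1100011000101110100000010110010 → 1100011000101110101000010110010
Extract data bits at positions {3,5,6,7,9,10,11,12,13,14,15,17,18,19,20,21,22,23,24,25,26,27,28,29,30,31}: 00110010111101000010110010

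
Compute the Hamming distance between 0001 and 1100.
XOR = 1101, count of 1s = 3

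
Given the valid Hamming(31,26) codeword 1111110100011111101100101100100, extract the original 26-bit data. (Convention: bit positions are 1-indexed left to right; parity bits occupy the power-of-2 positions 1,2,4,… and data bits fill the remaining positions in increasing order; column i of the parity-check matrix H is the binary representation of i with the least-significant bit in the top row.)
Parity bits occupy power-of-2 positions; data bits are at positions {3,5,6,7,9,10,11,12,13,14,15,17,18,19,20,21,22,23,24,25,26,27,28,29,30,31} (1-indexed).
Extract: c[3]=1 c[5]=1 c[6]=1 c[7]=0 c[9]=0 c[10]=0 c[11]=0 c[12]=1 c[13]=1 c[14]=1 c[15]=1 c[17]=1 c[18]=0 c[19]=1 c[20]=1 c[21]=0 c[22]=0 c[23]=1 c[24]=0 c[25]=1 c[26]=1 c[27]=0 c[28]=0 c[29]=1 c[30]=0 c[31]=0
Data = 11100001111101100101100100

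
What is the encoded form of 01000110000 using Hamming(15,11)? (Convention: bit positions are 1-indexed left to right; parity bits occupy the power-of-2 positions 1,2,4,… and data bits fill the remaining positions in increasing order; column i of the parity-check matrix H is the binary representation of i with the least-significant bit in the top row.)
Codeword c = d · G (mod 2), d = 01000110000:
  c[0] = d·G[:,0] = (01000110000)·(11011010101) mod 2 = 0+1+0+0+0+0+1+0+0+0+0 mod 2 = 0
  c[1] = d·G[:,1] = (01000110000)·(10110110011) mod 2 = 0+0+0+0+0+1+1+0+0+0+0 mod 2 = 0
  c[2] = d·G[:,2] = (01000110000)·(10000000000) mod 2 = 0+0+0+0+0+0+0+0+0+0+0 mod 2 = 0
  c[3] = d·G[:,3] = (01000110000)·(01110001111) mod 2 = 0+1+0+0+0+0+0+0+0+0+0 mod 2 = 1
  c[4] = d·G[:,4] = (01000110000)·(01000000000) mod 2 = 0+1+0+0+0+0+0+0+0+0+0 mod 2 = 1
  c[5] = d·G[:,5] = (01000110000)·(00100000000) mod 2 = 0+0+0+0+0+0+0+0+0+0+0 mod 2 = 0
  c[6] = d·G[:,6] = (01000110000)·(00010000000) mod 2 = 0+0+0+0+0+0+0+0+0+0+0 mod 2 = 0
  c[7] = d·G[:,7] = (01000110000)·(00001111111) mod 2 = 0+0+0+0+0+1+1+0+0+0+0 mod 2 = 0
  c[8] = d·G[:,8] = (01000110000)·(00001000000) mod 2 = 0+0+0+0+0+0+0+0+0+0+0 mod 2 = 0
  c[9] = d·G[:,9] = (01000110000)·(00000100000) mod 2 = 0+0+0+0+0+1+0+0+0+0+0 mod 2 = 1
  c[10] = d·G[:,10] = (01000110000)·(00000010000) mod 2 = 0+0+0+0+0+0+1+0+0+0+0 mod 2 = 1
  c[11] = d·G[:,11] = (01000110000)·(00000001000) mod 2 = 0+0+0+0+0+0+0+0+0+0+0 mod 2 = 0
  c[12] = d·G[:,12] = (01000110000)·(00000000100) mod 2 = 0+0+0+0+0+0+0+0+0+0+0 mod 2 = 0
  c[13] = d·G[:,13] = (01000110000)·(00000000010) mod 2 = 0+0+0+0+0+0+0+0+0+0+0 mod 2 = 0
  c[14] = d·G[:,14] = (01000110000)·(00000000001) mod 2 = 0+0+0+0+0+0+0+0+0+0+0 mod 2 = 0
Codeword = 000110000110000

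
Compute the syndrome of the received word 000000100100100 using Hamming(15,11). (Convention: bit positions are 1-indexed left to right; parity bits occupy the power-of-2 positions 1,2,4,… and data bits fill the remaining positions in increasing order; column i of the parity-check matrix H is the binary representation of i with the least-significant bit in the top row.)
Syndrome s = H · r^T (mod 2), r = 000000100100100:
  s[0] = (101010101010101)·(000000100100100) mod 2 = 0+0+0+0+0+0+1+0+0+0+0+0+1+0+0 mod 2 = 0
  s[1] = (011001100110011)·(000000100100100) mod 2 = 0+0+0+0+0+0+1+0+0+1+0+0+0+0+0 mod 2 = 0
  s[2] = (000111100001111)·(000000100100100) mod 2 = 0+0+0+0+0+0+1+0+0+0+0+0+1+0+0 mod 2 = 0
  s[3] = (000000011111111)·(000000100100100) mod 2 = 0+0+0+0+0+0+0+0+0+1+0+0+1+0+0 mod 2 = 0
Syndrome = 0000
s = 0: no error detected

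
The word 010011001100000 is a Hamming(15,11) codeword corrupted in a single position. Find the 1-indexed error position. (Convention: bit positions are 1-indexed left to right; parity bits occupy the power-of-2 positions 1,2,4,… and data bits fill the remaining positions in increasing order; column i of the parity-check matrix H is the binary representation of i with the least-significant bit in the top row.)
Syndrome s = H · r^T (mod 2), r = 010011001100000:
  s[0] = (101010101010101)·(010011001100000) mod 2 = 0+0+0+0+1+0+0+0+1+0+0+0+0+0+0 mod 2 = 0
  s[1] = (011001100110011)·(010011001100000) mod 2 = 0+1+0+0+0+1+0+0+0+1+0+0+0+0+0 mod 2 = 1
  s[2] = (000111100001111)·(010011001100000) mod 2 = 0+0+0+0+1+1+0+0+0+0+0+0+0+0+0 mod 2 = 0
  s[3] = (000000011111111)·(010011001100000) mod 2 = 0+0+0+0+0+0+0+0+1+1+0+0+0+0+0 mod 2 = 0
Syndrome = 0100
Column i of H is the binary representation of i, so the syndrome is the binary index of the flipped bit.
Read s = 0100 with s[0] as LSB: 0·2^0 + 1·2^1 + 0·2^2 + 0·2^3 = 2.
Error is at bit position 2.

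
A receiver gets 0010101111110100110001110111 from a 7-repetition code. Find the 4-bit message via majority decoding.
Split into 7-bit blocks and majority-vote each:
  block 1 = 0010101: 3 ones, 4 zeros → 0
  block 2 = 1111101: 6 ones, 1 zeros → 1
  block 3 = 0011000: 2 ones, 5 zeros → 0
  block 4 = 1110111: 6 ones, 1 zeros → 1
Decoded = 0101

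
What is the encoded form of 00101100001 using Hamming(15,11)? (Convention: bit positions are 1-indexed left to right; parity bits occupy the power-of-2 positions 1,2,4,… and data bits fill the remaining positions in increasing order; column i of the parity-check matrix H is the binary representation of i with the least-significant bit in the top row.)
Codeword c = d · G (mod 2), d = 00101100001:
  c[0] = d·G[:,0] = (00101100001)·(11011010101) mod 2 = 0+0+0+0+1+0+0+0+0+0+1 mod 2 = 0
  c[1] = d·G[:,1] = (00101100001)·(10110110011) mod 2 = 0+0+1+0+0+1+0+0+0+0+1 mod 2 = 1
  c[2] = d·G[:,2] = (00101100001)·(10000000000) mod 2 = 0+0+0+0+0+0+0+0+0+0+0 mod 2 = 0
  c[3] = d·G[:,3] = (00101100001)·(01110001111) mod 2 = 0+0+1+0+0+0+0+0+0+0+1 mod 2 = 0
  c[4] = d·G[:,4] = (00101100001)·(01000000000) mod 2 = 0+0+0+0+0+0+0+0+0+0+0 mod 2 = 0
  c[5] = d·G[:,5] = (00101100001)·(00100000000) mod 2 = 0+0+1+0+0+0+0+0+0+0+0 mod 2 = 1
  c[6] = d·G[:,6] = (00101100001)·(00010000000) mod 2 = 0+0+0+0+0+0+0+0+0+0+0 mod 2 = 0
  c[7] = d·G[:,7] = (00101100001)·(00001111111) mod 2 = 0+0+0+0+1+1+0+0+0+0+1 mod 2 = 1
  c[8] = d·G[:,8] = (00101100001)·(00001000000) mod 2 = 0+0+0+0+1+0+0+0+0+0+0 mod 2 = 1
  c[9] = d·G[:,9] = (00101100001)·(00000100000) mod 2 = 0+0+0+0+0+1+0+0+0+0+0 mod 2 = 1
  c[10] = d·G[:,10] = (00101100001)·(00000010000) mod 2 = 0+0+0+0+0+0+0+0+0+0+0 mod 2 = 0
  c[11] = d·G[:,11] = (00101100001)·(00000001000) mod 2 = 0+0+0+0+0+0+0+0+0+0+0 mod 2 = 0
  c[12] = d·G[:,12] = (00101100001)·(00000000100) mod 2 = 0+0+0+0+0+0+0+0+0+0+0 mod 2 = 0
  c[13] = d·G[:,13] = (00101100001)·(00000000010) mod 2 = 0+0+0+0+0+0+0+0+0+0+0 mod 2 = 0
  c[14] = d·G[:,14] = (00101100001)·(00000000001) mod 2 = 0+0+0+0+0+0+0+0+0+0+1 mod 2 = 1
Codeword = 010001011100001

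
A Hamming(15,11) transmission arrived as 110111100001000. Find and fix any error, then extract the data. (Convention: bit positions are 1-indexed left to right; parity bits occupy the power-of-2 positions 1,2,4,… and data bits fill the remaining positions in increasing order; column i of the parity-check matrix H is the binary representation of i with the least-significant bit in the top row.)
Syndrome s = H · r^T (mod 2), r = 110111100001000:
  s[0] = (101010101010101)·(110111100001000) mod 2 = 1+0+0+0+1+0+1+0+0+0+0+0+0+0+0 mod 2 = 1
  s[1] = (011001100110011)·(110111100001000) mod 2 = 0+1+0+0+0+1+1+0+0+0+0+0+0+0+0 mod 2 = 1
  s[2] = (000111100001111)·(110111100001000) mod 2 = 0+0+0+1+1+1+1+0+0+0+0+1+0+0+0 mod 2 = 1
  s[3] = (000000011111111)·(110111100001000) mod 2 = 0+0+0+0+0+0+0+0+0+0+0+1+0+0+0 mod 2 = 1
Syndrome = 1111
Column 15 of H equals this syndrome → error at bit 15 (1-indexed).
Flip bit 15: 110111100001000 → 110111100001001
Extract data bits at positions {3,5,6,7,9,10,11,12,13,14,15}: 01110001001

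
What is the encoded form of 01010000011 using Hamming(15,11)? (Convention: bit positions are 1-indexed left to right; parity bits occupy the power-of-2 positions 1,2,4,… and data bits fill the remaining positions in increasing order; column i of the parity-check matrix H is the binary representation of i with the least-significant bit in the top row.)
Codeword c = d · G (mod 2), d = 01010000011:
  c[0] = d·G[:,0] = (01010000011)·(11011010101) mod 2 = 0+1+0+1+0+0+0+0+0+0+1 mod 2 = 1
  c[1] = d·G[:,1] = (01010000011)·(10110110011) mod 2 = 0+0+0+1+0+0+0+0+0+1+1 mod 2 = 1
  c[2] = d·G[:,2] = (01010000011)·(10000000000) mod 2 = 0+0+0+0+0+0+0+0+0+0+0 mod 2 = 0
  c[3] = d·G[:,3] = (01010000011)·(01110001111) mod 2 = 0+1+0+1+0+0+0+0+0+1+1 mod 2 = 0
  c[4] = d·G[:,4] = (01010000011)·(01000000000) mod 2 = 0+1+0+0+0+0+0+0+0+0+0 mod 2 = 1
  c[5] = d·G[:,5] = (01010000011)·(00100000000) mod 2 = 0+0+0+0+0+0+0+0+0+0+0 mod 2 = 0
  c[6] = d·G[:,6] = (01010000011)·(00010000000) mod 2 = 0+0+0+1+0+0+0+0+0+0+0 mod 2 = 1
  c[7] = d·G[:,7] = (01010000011)·(00001111111) mod 2 = 0+0+0+0+0+0+0+0+0+1+1 mod 2 = 0
  c[8] = d·G[:,8] = (01010000011)·(00001000000) mod 2 = 0+0+0+0+0+0+0+0+0+0+0 mod 2 = 0
  c[9] = d·G[:,9] = (01010000011)·(00000100000) mod 2 = 0+0+0+0+0+0+0+0+0+0+0 mod 2 = 0
  c[10] = d·G[:,10] = (01010000011)·(00000010000) mod 2 = 0+0+0+0+0+0+0+0+0+0+0 mod 2 = 0
  c[11] = d·G[:,11] = (01010000011)·(00000001000) mod 2 = 0+0+0+0+0+0+0+0+0+0+0 mod 2 = 0
  c[12] = d·G[:,12] = (01010000011)·(00000000100) mod 2 = 0+0+0+0+0+0+0+0+0+0+0 mod 2 = 0
  c[13] = d·G[:,13] = (01010000011)·(00000000010) mod 2 = 0+0+0+0+0+0+0+0+0+1+0 mod 2 = 1
  c[14] = d·G[:,14] = (01010000011)·(00000000001) mod 2 = 0+0+0+0+0+0+0+0+0+0+1 mod 2 = 1
Codeword = 110010100000011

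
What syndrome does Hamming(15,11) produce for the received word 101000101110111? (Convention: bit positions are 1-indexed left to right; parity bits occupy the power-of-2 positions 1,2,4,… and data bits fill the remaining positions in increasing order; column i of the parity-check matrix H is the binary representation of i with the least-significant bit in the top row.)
Syndrome s = H · r^T (mod 2), r = 101000101110111:
  s[0] = (101010101010101)·(101000101110111) mod 2 = 1+0+1+0+0+0+1+0+1+0+1+0+1+0+1 mod 2 = 1
  s[1] = (011001100110011)·(101000101110111) mod 2 = 0+0+1+0+0+0+1+0+0+1+1+0+0+1+1 mod 2 = 0
  s[2] = (000111100001111)·(101000101110111) mod 2 = 0+0+0+0+0+0+1+0+0+0+0+0+1+1+1 mod 2 = 0
  s[3] = (000000011111111)·(101000101110111) mod 2 = 0+0+0+0+0+0+0+0+1+1+1+0+1+1+1 mod 2 = 0
Syndrome = 1000
Non-zero syndrome: error at position 1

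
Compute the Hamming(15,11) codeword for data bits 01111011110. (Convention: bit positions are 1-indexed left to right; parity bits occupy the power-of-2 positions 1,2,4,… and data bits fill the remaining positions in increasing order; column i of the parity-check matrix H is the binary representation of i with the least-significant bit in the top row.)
Codeword c = d · G (mod 2), d = 01111011110:
  c[0] = d·G[:,0] = (01111011110)·(11011010101) mod 2 = 0+1+0+1+1+0+1+0+1+0+0 mod 2 = 1
  c[1] = d·G[:,1] = (01111011110)·(10110110011) mod 2 = 0+0+1+1+0+0+1+0+0+1+0 mod 2 = 0
  c[2] = d·G[:,2] = (01111011110)·(10000000000) mod 2 = 0+0+0+0+0+0+0+0+0+0+0 mod 2 = 0
  c[3] = d·G[:,3] = (01111011110)·(01110001111) mod 2 = 0+1+1+1+0+0+0+1+1+1+0 mod 2 = 0
  c[4] = d·G[:,4] = (01111011110)·(01000000000) mod 2 = 0+1+0+0+0+0+0+0+0+0+0 mod 2 = 1
  c[5] = d·G[:,5] = (01111011110)·(00100000000) mod 2 = 0+0+1+0+0+0+0+0+0+0+0 mod 2 = 1
  c[6] = d·G[:,6] = (01111011110)·(00010000000) mod 2 = 0+0+0+1+0+0+0+0+0+0+0 mod 2 = 1
  c[7] = d·G[:,7] = (01111011110)·(00001111111) mod 2 = 0+0+0+0+1+0+1+1+1+1+0 mod 2 = 1
  c[8] = d·G[:,8] = (01111011110)·(00001000000) mod 2 = 0+0+0+0+1+0+0+0+0+0+0 mod 2 = 1
  c[9] = d·G[:,9] = (01111011110)·(00000100000) mod 2 = 0+0+0+0+0+0+0+0+0+0+0 mod 2 = 0
  c[10] = d·G[:,10] = (01111011110)·(00000010000) mod 2 = 0+0+0+0+0+0+1+0+0+0+0 mod 2 = 1
  c[11] = d·G[:,11] = (01111011110)·(00000001000) mod 2 = 0+0+0+0+0+0+0+1+0+0+0 mod 2 = 1
  c[12] = d·G[:,12] = (01111011110)·(00000000100) mod 2 = 0+0+0+0+0+0+0+0+1+0+0 mod 2 = 1
  c[13] = d·G[:,13] = (01111011110)·(00000000010) mod 2 = 0+0+0+0+0+0+0+0+0+1+0 mod 2 = 1
  c[14] = d·G[:,14] = (01111011110)·(00000000001) mod 2 = 0+0+0+0+0+0+0+0+0+0+0 mod 2 = 0
Codeword = 100011111011110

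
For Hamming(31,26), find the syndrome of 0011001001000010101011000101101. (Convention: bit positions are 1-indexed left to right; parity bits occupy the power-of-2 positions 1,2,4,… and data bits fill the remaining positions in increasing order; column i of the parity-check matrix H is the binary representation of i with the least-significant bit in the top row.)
Syndrome s = H · r^T (mod 2), r = 0011001001000010101011000101101:
  s[0] = (1010101010101010101010101010101)·(0011001001000010101011000101101) mod 2 = 0+0+1+0+0+0+1+0+0+0+0+0+0+0+1+0+1+0+1+0+1+0+0+0+0+0+0+0+1+0+1 mod 2 = 0
  s[1] = (0110011001100110011001100110011)·(0011001001000010101011000101101) mod 2 = 0+0+1+0+0+0+1+0+0+1+0+0+0+0+1+0+0+0+1+0+0+1+0+0+0+1+0+0+0+0+1 mod 2 = 0
  s[2] = (0001111000011110000111100001111)·(0011001001000010101011000101101) mod 2 = 0+0+0+1+0+0+1+0+0+0+0+0+0+0+1+0+0+0+0+0+1+1+0+0+0+0+0+1+1+0+1 mod 2 = 0
  s[3] = (0000000111111110000000011111111)·(0011001001000010101011000101101) mod 2 = 0+0+0+0+0+0+0+0+0+1+0+0+0+0+1+0+0+0+0+0+0+0+0+0+0+1+0+1+1+0+1 mod 2 = 0
  s[4] = (0000000000000001111111111111111)·(0011001001000010101011000101101) mod 2 = 0+0+0+0+0+0+0+0+0+0+0+0+0+0+0+0+1+0+1+0+1+1+0+0+0+1+0+1+1+0+1 mod 2 = 0
Syndrome = 00000
s = 0: no error detected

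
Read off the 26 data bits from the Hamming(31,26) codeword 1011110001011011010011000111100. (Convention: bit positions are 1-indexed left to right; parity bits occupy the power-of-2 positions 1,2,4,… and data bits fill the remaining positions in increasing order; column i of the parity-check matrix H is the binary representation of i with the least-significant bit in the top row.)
Parity bits occupy power-of-2 positions; data bits are at positions {3,5,6,7,9,10,11,12,13,14,15,17,18,19,20,21,22,23,24,25,26,27,28,29,30,31} (1-indexed).
Extract: c[3]=1 c[5]=1 c[6]=1 c[7]=0 c[9]=0 c[10]=1 c[11]=0 c[12]=1 c[13]=1 c[14]=0 c[15]=1 c[17]=0 c[18]=1 c[19]=0 c[20]=0 c[21]=1 c[22]=1 c[23]=0 c[24]=0 c[25]=0 c[26]=1 c[27]=1 c[28]=1 c[29]=1 c[30]=0 c[31]=0
Data = 11100101101010011000111100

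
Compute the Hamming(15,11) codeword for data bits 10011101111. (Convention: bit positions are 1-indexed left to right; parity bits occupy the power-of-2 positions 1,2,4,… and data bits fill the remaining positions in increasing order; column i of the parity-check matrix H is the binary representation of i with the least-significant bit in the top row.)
Codeword c = d · G (mod 2), d = 10011101111:
  c[0] = d·G[:,0] = (10011101111)·(11011010101) mod 2 = 1+0+0+1+1+0+0+0+1+0+1 mod 2 = 1
  c[1] = d·G[:,1] = (10011101111)·(10110110011) mod 2 = 1+0+0+1+0+1+0+0+0+1+1 mod 2 = 1
  c[2] = d·G[:,2] = (10011101111)·(10000000000) mod 2 = 1+0+0+0+0+0+0+0+0+0+0 mod 2 = 1
  c[3] = d·G[:,3] = (10011101111)·(01110001111) mod 2 = 0+0+0+1+0+0+0+1+1+1+1 mod 2 = 1
  c[4] = d·G[:,4] = (10011101111)·(01000000000) mod 2 = 0+0+0+0+0+0+0+0+0+0+0 mod 2 = 0
  c[5] = d·G[:,5] = (10011101111)·(00100000000) mod 2 = 0+0+0+0+0+0+0+0+0+0+0 mod 2 = 0
  c[6] = d·G[:,6] = (10011101111)·(00010000000) mod 2 = 0+0+0+1+0+0+0+0+0+0+0 mod 2 = 1
  c[7] = d·G[:,7] = (10011101111)·(00001111111) mod 2 = 0+0+0+0+1+1+0+1+1+1+1 mod 2 = 0
  c[8] = d·G[:,8] = (10011101111)·(00001000000) mod 2 = 0+0+0+0+1+0+0+0+0+0+0 mod 2 = 1
  c[9] = d·G[:,9] = (10011101111)·(00000100000) mod 2 = 0+0+0+0+0+1+0+0+0+0+0 mod 2 = 1
  c[10] = d·G[:,10] = (10011101111)·(00000010000) mod 2 = 0+0+0+0+0+0+0+0+0+0+0 mod 2 = 0
  c[11] = d·G[:,11] = (10011101111)·(00000001000) mod 2 = 0+0+0+0+0+0+0+1+0+0+0 mod 2 = 1
  c[12] = d·G[:,12] = (10011101111)·(00000000100) mod 2 = 0+0+0+0+0+0+0+0+1+0+0 mod 2 = 1
  c[13] = d·G[:,13] = (10011101111)·(00000000010) mod 2 = 0+0+0+0+0+0+0+0+0+1+0 mod 2 = 1
  c[14] = d·G[:,14] = (10011101111)·(00000000001) mod 2 = 0+0+0+0+0+0+0+0+0+0+1 mod 2 = 1
Codeword = 111100101101111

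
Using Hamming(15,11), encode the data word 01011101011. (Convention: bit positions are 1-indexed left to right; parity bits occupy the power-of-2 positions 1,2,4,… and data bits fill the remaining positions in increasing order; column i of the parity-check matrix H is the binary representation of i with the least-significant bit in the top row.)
Codeword c = d · G (mod 2), d = 01011101011:
  c[0] = d·G[:,0] = (01011101011)·(11011010101) mod 2 = 0+1+0+1+1+0+0+0+0+0+1 mod 2 = 0
  c[1] = d·G[:,1] = (01011101011)·(10110110011) mod 2 = 0+0+0+1+0+1+0+0+0+1+1 mod 2 = 0
  c[2] = d·G[:,2] = (01011101011)·(10000000000) mod 2 = 0+0+0+0+0+0+0+0+0+0+0 mod 2 = 0
  c[3] = d·G[:,3] = (01011101011)·(01110001111) mod 2 = 0+1+0+1+0+0+0+1+0+1+1 mod 2 = 1
  c[4] = d·G[:,4] = (01011101011)·(01000000000) mod 2 = 0+1+0+0+0+0+0+0+0+0+0 mod 2 = 1
  c[5] = d·G[:,5] = (01011101011)·(00100000000) mod 2 = 0+0+0+0+0+0+0+0+0+0+0 mod 2 = 0
  c[6] = d·G[:,6] = (01011101011)·(00010000000) mod 2 = 0+0+0+1+0+0+0+0+0+0+0 mod 2 = 1
  c[7] = d·G[:,7] = (01011101011)·(00001111111) mod 2 = 0+0+0+0+1+1+0+1+0+1+1 mod 2 = 1
  c[8] = d·G[:,8] = (01011101011)·(00001000000) mod 2 = 0+0+0+0+1+0+0+0+0+0+0 mod 2 = 1
  c[9] = d·G[:,9] = (01011101011)·(00000100000) mod 2 = 0+0+0+0+0+1+0+0+0+0+0 mod 2 = 1
  c[10] = d·G[:,10] = (01011101011)·(00000010000) mod 2 = 0+0+0+0+0+0+0+0+0+0+0 mod 2 = 0
  c[11] = d·G[:,11] = (01011101011)·(00000001000) mod 2 = 0+0+0+0+0+0+0+1+0+0+0 mod 2 = 1
  c[12] = d·G[:,12] = (01011101011)·(00000000100) mod 2 = 0+0+0+0+0+0+0+0+0+0+0 mod 2 = 0
  c[13] = d·G[:,13] = (01011101011)·(00000000010) mod 2 = 0+0+0+0+0+0+0+0+0+1+0 mod 2 = 1
  c[14] = d·G[:,14] = (01011101011)·(00000000001) mod 2 = 0+0+0+0+0+0+0+0+0+0+1 mod 2 = 1
Codeword = 000110111101011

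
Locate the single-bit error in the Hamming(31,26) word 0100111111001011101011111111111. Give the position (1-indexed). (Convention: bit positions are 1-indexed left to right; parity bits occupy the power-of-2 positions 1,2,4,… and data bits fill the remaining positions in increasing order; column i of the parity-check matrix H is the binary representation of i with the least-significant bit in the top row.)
Syndrome s = H · r^T (mod 2), r = 0100111111001011101011111111111:
  s[0] = (1010101010101010101010101010101)·(0100111111001011101011111111111) mod 2 = 0+0+0+0+1+0+1+0+1+0+0+0+1+0+1+0+1+0+1+0+1+0+1+0+1+0+1+0+1+0+1 mod 2 = 1
  s[1] = (0110011001100110011001100110011)·(0100111111001011101011111111111) mod 2 = 0+1+0+0+0+1+1+0+0+1+0+0+0+0+1+0+0+0+1+0+0+1+1+0+0+1+1+0+0+1+1 mod 2 = 0
  s[2] = (0001111000011110000111100001111)·(0100111111001011101011111111111) mod 2 = 0+0+0+0+1+1+1+0+0+0+0+0+1+0+1+0+0+0+0+0+1+1+1+0+0+0+0+1+1+1+1 mod 2 = 0
  s[3] = (0000000111111110000000011111111)·(0100111111001011101011111111111) mod 2 = 0+0+0+0+0+0+0+1+1+1+0+0+1+0+1+0+0+0+0+0+0+0+0+1+1+1+1+1+1+1+1 mod 2 = 1
  s[4] = (0000000000000001111111111111111)·(0100111111001011101011111111111) mod 2 = 0+0+0+0+0+0+0+0+0+0+0+0+0+0+0+1+1+0+1+0+1+1+1+1+1+1+1+1+1+1+1 mod 2 = 0
Syndrome = 10010
Column i of H is the binary representation of i, so the syndrome is the binary index of the flipped bit.
Read s = 10010 with s[0] as LSB: 1·2^0 + 0·2^1 + 0·2^2 + 1·2^3 + 0·2^4 = 9.
Error is at bit position 9.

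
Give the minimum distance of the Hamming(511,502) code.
d_min = 3 (every single-error-correcting Hamming code has d_min = 3).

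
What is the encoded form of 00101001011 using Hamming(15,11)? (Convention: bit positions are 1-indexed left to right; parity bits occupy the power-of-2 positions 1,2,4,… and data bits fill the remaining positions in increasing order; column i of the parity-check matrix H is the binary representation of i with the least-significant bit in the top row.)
Codeword c = d · G (mod 2), d = 00101001011:
  c[0] = d·G[:,0] = (00101001011)·(11011010101) mod 2 = 0+0+0+0+1+0+0+0+0+0+1 mod 2 = 0
  c[1] = d·G[:,1] = (00101001011)·(10110110011) mod 2 = 0+0+1+0+0+0+0+0+0+1+1 mod 2 = 1
  c[2] = d·G[:,2] = (00101001011)·(10000000000) mod 2 = 0+0+0+0+0+0+0+0+0+0+0 mod 2 = 0
  c[3] = d·G[:,3] = (00101001011)·(01110001111) mod 2 = 0+0+1+0+0+0+0+1+0+1+1 mod 2 = 0
  c[4] = d·G[:,4] = (00101001011)·(01000000000) mod 2 = 0+0+0+0+0+0+0+0+0+0+0 mod 2 = 0
  c[5] = d·G[:,5] = (00101001011)·(00100000000) mod 2 = 0+0+1+0+0+0+0+0+0+0+0 mod 2 = 1
  c[6] = d·G[:,6] = (00101001011)·(00010000000) mod 2 = 0+0+0+0+0+0+0+0+0+0+0 mod 2 = 0
  c[7] = d·G[:,7] = (00101001011)·(00001111111) mod 2 = 0+0+0+0+1+0+0+1+0+1+1 mod 2 = 0
  c[8] = d·G[:,8] = (00101001011)·(00001000000) mod 2 = 0+0+0+0+1+0+0+0+0+0+0 mod 2 = 1
  c[9] = d·G[:,9] = (00101001011)·(00000100000) mod 2 = 0+0+0+0+0+0+0+0+0+0+0 mod 2 = 0
  c[10] = d·G[:,10] = (00101001011)·(00000010000) mod 2 = 0+0+0+0+0+0+0+0+0+0+0 mod 2 = 0
  c[11] = d·G[:,11] = (00101001011)·(00000001000) mod 2 = 0+0+0+0+0+0+0+1+0+0+0 mod 2 = 1
  c[12] = d·G[:,12] = (00101001011)·(00000000100) mod 2 = 0+0+0+0+0+0+0+0+0+0+0 mod 2 = 0
  c[13] = d·G[:,13] = (00101001011)·(00000000010) mod 2 = 0+0+0+0+0+0+0+0+0+1+0 mod 2 = 1
  c[14] = d·G[:,14] = (00101001011)·(00000000001) mod 2 = 0+0+0+0+0+0+0+0+0+0+1 mod 2 = 1
Codeword = 010001001001011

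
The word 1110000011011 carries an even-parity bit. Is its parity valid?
Sum of all bits: 1+1+1+0+0+0+0+0+1+1+0+1+1 = 7; 7 mod 2 = 1. Result is 1 → parity error detected.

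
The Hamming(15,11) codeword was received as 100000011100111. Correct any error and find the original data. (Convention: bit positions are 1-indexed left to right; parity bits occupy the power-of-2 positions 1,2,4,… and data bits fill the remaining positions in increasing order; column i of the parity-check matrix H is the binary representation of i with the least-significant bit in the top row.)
Syndrome s = H · r^T (mod 2), r = 100000011100111:
  s[0] = (101010101010101)·(100000011100111) mod 2 = 1+0+0+0+0+0+0+0+1+0+0+0+1+0+1 mod 2 = 0
  s[1] = (011001100110011)·(100000011100111) mod 2 = 0+0+0+0+0+0+0+0+0+1+0+0+0+1+1 mod 2 = 1
  s[2] = (000111100001111)·(100000011100111) mod 2 = 0+0+0+0+0+0+0+0+0+0+0+0+1+1+1 mod 2 = 1
  s[3] = (000000011111111)·(100000011100111) mod 2 = 0+0+0+0+0+0+0+1+1+1+0+0+1+1+1 mod 2 = 0
Syndrome = 0110
Column 6 of H equals this syndrome → error at bit 6 (1-indexed).
Flip bit 6: 100000011100111 → 100001011100111
Extract data bits at positions {3,5,6,7,9,10,11,12,13,14,15}: 00101100111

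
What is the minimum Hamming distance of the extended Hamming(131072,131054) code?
d_min = 4 (adding an overall parity bit to Hamming(131071,131054) raises d_min from 3 to 4).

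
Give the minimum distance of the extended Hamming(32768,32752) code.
d_min = 4 (adding an overall parity bit to Hamming(32767,32752) raises d_min from 3 to 4).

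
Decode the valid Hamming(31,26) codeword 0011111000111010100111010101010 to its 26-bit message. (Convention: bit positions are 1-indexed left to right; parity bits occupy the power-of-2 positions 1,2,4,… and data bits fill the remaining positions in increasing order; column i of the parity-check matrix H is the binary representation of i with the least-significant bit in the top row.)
Parity bits occupy power-of-2 positions; data bits are at positions {3,5,6,7,9,10,11,12,13,14,15,17,18,19,20,21,22,23,24,25,26,27,28,29,30,31} (1-indexed).
Extract: c[3]=1 c[5]=1 c[6]=1 c[7]=1 c[9]=0 c[10]=0 c[11]=1 c[12]=1 c[13]=1 c[14]=0 c[15]=1 c[17]=1 c[18]=0 c[19]=0 c[20]=1 c[21]=1 c[22]=1 c[23]=0 c[24]=1 c[25]=0 c[26]=1 c[27]=0 c[28]=1 c[29]=0 c[30]=1 c[31]=0
Data = 11110011101100111010101010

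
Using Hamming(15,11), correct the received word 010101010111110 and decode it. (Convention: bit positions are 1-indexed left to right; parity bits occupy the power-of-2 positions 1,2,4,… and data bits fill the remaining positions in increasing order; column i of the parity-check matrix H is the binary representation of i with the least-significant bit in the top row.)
Syndrome s = H · r^T (mod 2), r = 010101010111110:
  s[0] = (101010101010101)·(010101010111110) mod 2 = 0+0+0+0+0+0+0+0+0+0+1+0+1+0+0 mod 2 = 0
  s[1] = (011001100110011)·(010101010111110) mod 2 = 0+1+0+0+0+1+0+0+0+1+1+0+0+1+0 mod 2 = 1
  s[2] = (000111100001111)·(010101010111110) mod 2 = 0+0+0+1+0+1+0+0+0+0+0+1+1+1+0 mod 2 = 1
  s[3] = (000000011111111)·(010101010111110) mod 2 = 0+0+0+0+0+0+0+1+0+1+1+1+1+1+0 mod 2 = 0
Syndrome = 0110
Column 6 of H equals this syndrome → error at bit 6 (1-indexed).
Flip bit 6: 010101010111110 → 010100010111110
Extract data bits at positions {3,5,6,7,9,10,11,12,13,14,15}: 00000111110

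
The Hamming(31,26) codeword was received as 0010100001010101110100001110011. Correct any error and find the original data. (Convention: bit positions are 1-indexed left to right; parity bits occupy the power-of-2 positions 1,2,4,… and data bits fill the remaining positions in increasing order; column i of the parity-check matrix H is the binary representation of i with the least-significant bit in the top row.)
Syndrome s = H · r^T (mod 2), r = 0010100001010101110100001110011:
  s[0] = (1010101010101010101010101010101)·(0010100001010101110100001110011) mod 2 = 0+0+1+0+1+0+0+0+0+0+0+0+0+0+0+0+1+0+0+0+0+0+0+0+1+0+1+0+0+0+1 mod 2 = 0
  s[1] = (0110011001100110011001100110011)·(0010100001010101110100001110011) mod 2 = 0+0+1+0+0+0+0+0+0+1+0+0+0+1+0+0+0+1+0+0+0+0+0+0+0+1+1+0+0+1+1 mod 2 = 0
  s[2] = (0001111000011110000111100001111)·(0010100001010101110100001110011) mod 2 = 0+0+0+0+1+0+0+0+0+0+0+1+0+1+0+0+0+0+0+1+0+0+0+0+0+0+0+0+0+1+1 mod 2 = 0
  s[3] = (0000000111111110000000011111111)·(0010100001010101110100001110011) mod 2 = 0+0+0+0+0+0+0+0+0+1+0+1+0+1+0+0+0+0+0+0+0+0+0+0+1+1+1+0+0+1+1 mod 2 = 0
  s[4] = (0000000000000001111111111111111)·(0010100001010101110100001110011) mod 2 = 0+0+0+0+0+0+0+0+0+0+0+0+0+0+0+1+1+1+0+1+0+0+0+0+1+1+1+0+0+1+1 mod 2 = 1
Syndrome = 00001
Column 16 of H equals this syndrome → error at bit 16 (1-indexed).
Flip bit 16: 0010100001010101110100001110011 → 0010100001010100110100001110011
Extract data bits at positions {3,5,6,7,9,10,11,12,13,14,15,17,18,19,20,21,22,23,24,25,26,27,28,29,30,31}: 11000101010110100001110011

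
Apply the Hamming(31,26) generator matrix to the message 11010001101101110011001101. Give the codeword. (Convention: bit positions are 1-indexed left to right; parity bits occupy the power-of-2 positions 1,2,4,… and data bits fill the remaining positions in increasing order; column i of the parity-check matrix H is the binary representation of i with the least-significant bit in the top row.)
Codeword c = d · G (mod 2), d = 11010001101101110011001101:
  c[0] = d·G[:,0] = (11010001101101110011001101)·(11011010101101010101010101) mod 2 = 1+1+0+1+0+0+0+0+1+0+1+1+0+1+0+1+0+0+0+1+0+0+0+1+0+1 mod 2 = 1
  c[1] = d·G[:,1] = (11010001101101110011001101)·(10110110011011001100110011) mod 2 = 1+0+0+1+0+0+0+0+0+0+1+0+0+1+0+0+0+0+0+0+0+0+0+0+0+1 mod 2 = 1
  c[2] = d·G[:,2] = (11010001101101110011001101)·(10000000000000000000000000) mod 2 = 1+0+0+0+0+0+0+0+0+0+0+0+0+0+0+0+0+0+0+0+0+0+0+0+0+0 mod 2 = 1
  c[3] = d·G[:,3] = (11010001101101110011001101)·(01110001111000111100001111) mod 2 = 0+1+0+1+0+0+0+1+1+0+1+0+0+0+1+1+0+0+0+0+0+0+1+1+0+1 mod 2 = 0
  c[4] = d·G[:,4] = (11010001101101110011001101)·(01000000000000000000000000) mod 2 = 0+1+0+0+0+0+0+0+0+0+0+0+0+0+0+0+0+0+0+0+0+0+0+0+0+0 mod 2 = 1
  c[5] = d·G[:,5] = (11010001101101110011001101)·(00100000000000000000000000) mod 2 = 0+0+0+0+0+0+0+0+0+0+0+0+0+0+0+0+0+0+0+0+0+0+0+0+0+0 mod 2 = 0
  c[6] = d·G[:,6] = (11010001101101110011001101)·(00010000000000000000000000) mod 2 = 0+0+0+1+0+0+0+0+0+0+0+0+0+0+0+0+0+0+0+0+0+0+0+0+0+0 mod 2 = 1
  c[7] = d·G[:,7] = (11010001101101110011001101)·(00001111111000000011111111) mod 2 = 0+0+0+0+0+0+0+1+1+0+1+0+0+0+0+0+0+0+1+1+0+0+1+1+0+1 mod 2 = 0
  c[8] = d·G[:,8] = (11010001101101110011001101)·(00001000000000000000000000) mod 2 = 0+0+0+0+0+0+0+0+0+0+0+0+0+0+0+0+0+0+0+0+0+0+0+0+0+0 mod 2 = 0
  c[9] = d·G[:,9] = (11010001101101110011001101)·(00000100000000000000000000) mod 2 = 0+0+0+0+0+0+0+0+0+0+0+0+0+0+0+0+0+0+0+0+0+0+0+0+0+0 mod 2 = 0
  c[10] = d·G[:,10] = (11010001101101110011001101)·(00000010000000000000000000) mod 2 = 0+0+0+0+0+0+0+0+0+0+0+0+0+0+0+0+0+0+0+0+0+0+0+0+0+0 mod 2 = 0
  c[11] = d·G[:,11] = (11010001101101110011001101)·(00000001000000000000000000) mod 2 = 0+0+0+0+0+0+0+1+0+0+0+0+0+0+0+0+0+0+0+0+0+0+0+0+0+0 mod 2 = 1
  c[12] = d·G[:,12] = (11010001101101110011001101)·(00000000100000000000000000) mod 2 = 0+0+0+0+0+0+0+0+1+0+0+0+0+0+0+0+0+0+0+0+0+0+0+0+0+0 mod 2 = 1
  c[13] = d·G[:,13] = (11010001101101110011001101)·(00000000010000000000000000) mod 2 = 0+0+0+0+0+0+0+0+0+0+0+0+0+0+0+0+0+0+0+0+0+0+0+0+0+0 mod 2 = 0
  c[14] = d·G[:,14] = (11010001101101110011001101)·(00000000001000000000000000) mod 2 = 0+0+0+0+0+0+0+0+0+0+1+0+0+0+0+0+0+0+0+0+0+0+0+0+0+0 mod 2 = 1
  c[15] = d·G[:,15] = (11010001101101110011001101)·(00000000000111111111111111) mod 2 = 0+0+0+0+0+0+0+0+0+0+0+1+0+1+1+1+0+0+1+1+0+0+1+1+0+1 mod 2 = 1
  c[16] = d·G[:,16] = (11010001101101110011001101)·(00000000000100000000000000) mod 2 = 0+0+0+0+0+0+0+0+0+0+0+1+0+0+0+0+0+0+0+0+0+0+0+0+0+0 mod 2 = 1
  c[17] = d·G[:,17] = (11010001101101110011001101)·(00000000000010000000000000) mod 2 = 0+0+0+0+0+0+0+0+0+0+0+0+0+0+0+0+0+0+0+0+0+0+0+0+0+0 mod 2 = 0
  c[18] = d·G[:,18] = (11010001101101110011001101)·(00000000000001000000000000) mod 2 = 0+0+0+0+0+0+0+0+0+0+0+0+0+1+0+0+0+0+0+0+0+0+0+0+0+0 mod 2 = 1
  c[19] = d·G[:,19] = (11010001101101110011001101)·(00000000000000100000000000) mod 2 = 0+0+0+0+0+0+0+0+0+0+0+0+0+0+1+0+0+0+0+0+0+0+0+0+0+0 mod 2 = 1
  c[20] = d·G[:,20] = (11010001101101110011001101)·(00000000000000010000000000) mod 2 = 0+0+0+0+0+0+0+0+0+0+0+0+0+0+0+1+0+0+0+0+0+0+0+0+0+0 mod 2 = 1
  c[21] = d·G[:,21] = (11010001101101110011001101)·(00000000000000001000000000) mod 2 = 0+0+0+0+0+0+0+0+0+0+0+0+0+0+0+0+0+0+0+0+0+0+0+0+0+0 mod 2 = 0
  c[22] = d·G[:,22] = (11010001101101110011001101)·(00000000000000000100000000) mod 2 = 0+0+0+0+0+0+0+0+0+0+0+0+0+0+0+0+0+0+0+0+0+0+0+0+0+0 mod 2 = 0
  c[23] = d·G[:,23] = (11010001101101110011001101)·(00000000000000000010000000) mod 2 = 0+0+0+0+0+0+0+0+0+0+0+0+0+0+0+0+0+0+1+0+0+0+0+0+0+0 mod 2 = 1
  c[24] = d·G[:,24] = (11010001101101110011001101)·(00000000000000000001000000) mod 2 = 0+0+0+0+0+0+0+0+0+0+0+0+0+0+0+0+0+0+0+1+0+0+0+0+0+0 mod 2 = 1
  c[25] = d·G[:,25] = (11010001101101110011001101)·(00000000000000000000100000) mod 2 = 0+0+0+0+0+0+0+0+0+0+0+0+0+0+0+0+0+0+0+0+0+0+0+0+0+0 mod 2 = 0
  c[26] = d·G[:,26] = (11010001101101110011001101)·(00000000000000000000010000) mod 2 = 0+0+0+0+0+0+0+0+0+0+0+0+0+0+0+0+0+0+0+0+0+0+0+0+0+0 mod 2 = 0
  c[27] = d·G[:,27] = (11010001101101110011001101)·(00000000000000000000001000) mod 2 = 0+0+0+0+0+0+0+0+0+0+0+0+0+0+0+0+0+0+0+0+0+0+1+0+0+0 mod 2 = 1
  c[28] = d·G[:,28] = (11010001101101110011001101)·(00000000000000000000000100) mod 2 = 0+0+0+0+0+0+0+0+0+0+0+0+0+0+0+0+0+0+0+0+0+0+0+1+0+0 mod 2 = 1
  c[29] = d·G[:,29] = (11010001101101110011001101)·(00000000000000000000000010) mod 2 = 0+0+0+0+0+0+0+0+0+0+0+0+0+0+0+0+0+0+0+0+0+0+0+0+0+0 mod 2 = 0
  c[30] = d·G[:,30] = (11010001101101110011001101)·(00000000000000000000000001) mod 2 = 0+0+0+0+0+0+0+0+0+0+0+0+0+0+0+0+0+0+0+0+0+0+0+0+0+1 mod 2 = 1
Codeword = 1110101000011011101110011001101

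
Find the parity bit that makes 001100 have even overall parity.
Sum of data bits: 0+0+1+1+0+0 = 2.
2 mod 2 = 0, so parity bit = 0.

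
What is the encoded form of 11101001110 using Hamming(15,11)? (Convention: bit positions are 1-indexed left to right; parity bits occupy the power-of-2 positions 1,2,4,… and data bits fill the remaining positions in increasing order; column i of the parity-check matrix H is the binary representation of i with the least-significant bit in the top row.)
Codeword c = d · G (mod 2), d = 11101001110:
  c[0] = d·G[:,0] = (11101001110)·(11011010101) mod 2 = 1+1+0+0+1+0+0+0+1+0+0 mod 2 = 0
  c[1] = d·G[:,1] = (11101001110)·(10110110011) mod 2 = 1+0+1+0+0+0+0+0+0+1+0 mod 2 = 1
  c[2] = d·G[:,2] = (11101001110)·(10000000000) mod 2 = 1+0+0+0+0+0+0+0+0+0+0 mod 2 = 1
  c[3] = d·G[:,3] = (11101001110)·(01110001111) mod 2 = 0+1+1+0+0+0+0+1+1+1+0 mod 2 = 1
  c[4] = d·G[:,4] = (11101001110)·(01000000000) mod 2 = 0+1+0+0+0+0+0+0+0+0+0 mod 2 = 1
  c[5] = d·G[:,5] = (11101001110)·(00100000000) mod 2 = 0+0+1+0+0+0+0+0+0+0+0 mod 2 = 1
  c[6] = d·G[:,6] = (11101001110)·(00010000000) mod 2 = 0+0+0+0+0+0+0+0+0+0+0 mod 2 = 0
  c[7] = d·G[:,7] = (11101001110)·(00001111111) mod 2 = 0+0+0+0+1+0+0+1+1+1+0 mod 2 = 0
  c[8] = d·G[:,8] = (11101001110)·(00001000000) mod 2 = 0+0+0+0+1+0+0+0+0+0+0 mod 2 = 1
  c[9] = d·G[:,9] = (11101001110)·(00000100000) mod 2 = 0+0+0+0+0+0+0+0+0+0+0 mod 2 = 0
  c[10] = d·G[:,10] = (11101001110)·(00000010000) mod 2 = 0+0+0+0+0+0+0+0+0+0+0 mod 2 = 0
  c[11] = d·G[:,11] = (11101001110)·(00000001000) mod 2 = 0+0+0+0+0+0+0+1+0+0+0 mod 2 = 1
  c[12] = d·G[:,12] = (11101001110)·(00000000100) mod 2 = 0+0+0+0+0+0+0+0+1+0+0 mod 2 = 1
  c[13] = d·G[:,13] = (11101001110)·(00000000010) mod 2 = 0+0+0+0+0+0+0+0+0+1+0 mod 2 = 1
  c[14] = d·G[:,14] = (11101001110)·(00000000001) mod 2 = 0+0+0+0+0+0+0+0+0+0+0 mod 2 = 0
Codeword = 011111001001110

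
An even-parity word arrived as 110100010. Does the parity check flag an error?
Sum of received bits: 1+1+0+1+0+0+0+1+0 = 4; 4 mod 2 = 0. Result is 0 → no error detected.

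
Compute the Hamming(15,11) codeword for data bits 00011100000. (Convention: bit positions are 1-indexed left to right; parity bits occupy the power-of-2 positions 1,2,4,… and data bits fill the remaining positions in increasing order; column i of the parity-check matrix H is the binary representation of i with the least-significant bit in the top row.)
Codeword c = d · G (mod 2), d = 00011100000:
  c[0] = d·G[:,0] = (00011100000)·(11011010101) mod 2 = 0+0+0+1+1+0+0+0+0+0+0 mod 2 = 0
  c[1] = d·G[:,1] = (00011100000)·(10110110011) mod 2 = 0+0+0+1+0+1+0+0+0+0+0 mod 2 = 0
  c[2] = d·G[:,2] = (00011100000)·(10000000000) mod 2 = 0+0+0+0+0+0+0+0+0+0+0 mod 2 = 0
  c[3] = d·G[:,3] = (00011100000)·(01110001111) mod 2 = 0+0+0+1+0+0+0+0+0+0+0 mod 2 = 1
  c[4] = d·G[:,4] = (00011100000)·(01000000000) mod 2 = 0+0+0+0+0+0+0+0+0+0+0 mod 2 = 0
  c[5] = d·G[:,5] = (00011100000)·(00100000000) mod 2 = 0+0+0+0+0+0+0+0+0+0+0 mod 2 = 0
  c[6] = d·G[:,6] = (00011100000)·(00010000000) mod 2 = 0+0+0+1+0+0+0+0+0+0+0 mod 2 = 1
  c[7] = d·G[:,7] = (00011100000)·(00001111111) mod 2 = 0+0+0+0+1+1+0+0+0+0+0 mod 2 = 0
  c[8] = d·G[:,8] = (00011100000)·(00001000000) mod 2 = 0+0+0+0+1+0+0+0+0+0+0 mod 2 = 1
  c[9] = d·G[:,9] = (00011100000)·(00000100000) mod 2 = 0+0+0+0+0+1+0+0+0+0+0 mod 2 = 1
  c[10] = d·G[:,10] = (00011100000)·(00000010000) mod 2 = 0+0+0+0+0+0+0+0+0+0+0 mod 2 = 0
  c[11] = d·G[:,11] = (00011100000)·(00000001000) mod 2 = 0+0+0+0+0+0+0+0+0+0+0 mod 2 = 0
  c[12] = d·G[:,12] = (00011100000)·(00000000100) mod 2 = 0+0+0+0+0+0+0+0+0+0+0 mod 2 = 0
  c[13] = d·G[:,13] = (00011100000)·(00000000010) mod 2 = 0+0+0+0+0+0+0+0+0+0+0 mod 2 = 0
  c[14] = d·G[:,14] = (00011100000)·(00000000001) mod 2 = 0+0+0+0+0+0+0+0+0+0+0 mod 2 = 0
Codeword = 000100101100000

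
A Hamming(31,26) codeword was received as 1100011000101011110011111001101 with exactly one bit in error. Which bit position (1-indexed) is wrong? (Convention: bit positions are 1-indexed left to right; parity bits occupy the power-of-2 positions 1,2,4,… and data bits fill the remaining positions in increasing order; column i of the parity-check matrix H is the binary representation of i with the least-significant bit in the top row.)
Syndrome s = H · r^T (mod 2), r = 1100011000101011110011111001101:
  s[0] = (1010101010101010101010101010101)·(1100011000101011110011111001101) mod 2 = 1+0+0+0+0+0+1+0+0+0+1+0+1+0+1+0+1+0+0+0+1+0+1+0+1+0+0+0+1+0+1 mod 2 = 1
  s[1] = (0110011001100110011001100110011)·(1100011000101011110011111001101) mod 2 = 0+1+0+0+0+1+1+0+0+0+1+0+0+0+1+0+0+1+0+0+0+1+1+0+0+0+0+0+0+0+1 mod 2 = 1
  s[2] = (0001111000011110000111100001111)·(1100011000101011110011111001101) mod 2 = 0+0+0+0+0+1+1+0+0+0+0+0+1+0+1+0+0+0+0+0+1+1+1+0+0+0+0+1+1+0+1 mod 2 = 0
  s[3] = (0000000111111110000000011111111)·(1100011000101011110011111001101) mod 2 = 0+0+0+0+0+0+0+0+0+0+1+0+1+0+1+0+0+0+0+0+0+0+0+1+1+0+0+1+1+0+1 mod 2 = 0
  s[4] = (0000000000000001111111111111111)·(1100011000101011110011111001101) mod 2 = 0+0+0+0+0+0+0+0+0+0+0+0+0+0+0+1+1+1+0+0+1+1+1+1+1+0+0+1+1+0+1 mod 2 = 1
Syndrome = 11001
Column i of H is the binary representation of i, so the syndrome is the binary index of the flipped bit.
Read s = 11001 with s[0] as LSB: 1·2^0 + 1·2^1 + 0·2^2 + 0·2^3 + 1·2^4 = 19.
Error is at bit position 19.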